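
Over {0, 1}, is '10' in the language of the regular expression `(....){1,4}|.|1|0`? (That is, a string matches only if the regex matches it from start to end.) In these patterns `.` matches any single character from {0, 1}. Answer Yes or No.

No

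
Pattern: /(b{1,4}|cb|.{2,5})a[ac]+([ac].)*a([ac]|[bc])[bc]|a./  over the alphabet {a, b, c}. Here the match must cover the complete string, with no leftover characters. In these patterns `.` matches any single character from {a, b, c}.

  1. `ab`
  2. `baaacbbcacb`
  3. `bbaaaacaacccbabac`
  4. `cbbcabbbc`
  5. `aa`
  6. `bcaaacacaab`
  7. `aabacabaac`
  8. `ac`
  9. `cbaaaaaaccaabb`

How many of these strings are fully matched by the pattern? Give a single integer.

1 → match
2 → no match
3 → no match
4 → no match
5 → match
6 → match
7 → match
8 → match
9 → match
Total matched: 6

6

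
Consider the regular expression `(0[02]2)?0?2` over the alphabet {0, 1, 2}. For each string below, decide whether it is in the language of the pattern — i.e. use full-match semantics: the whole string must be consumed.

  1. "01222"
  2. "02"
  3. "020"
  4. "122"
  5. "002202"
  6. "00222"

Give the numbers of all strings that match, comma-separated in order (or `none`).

1. "01222" → no match
2. "02" → match
3. "020" → no match — must end with "2"
4. "122" → no match
5. "002202" → no match
6. "00222" → no match

2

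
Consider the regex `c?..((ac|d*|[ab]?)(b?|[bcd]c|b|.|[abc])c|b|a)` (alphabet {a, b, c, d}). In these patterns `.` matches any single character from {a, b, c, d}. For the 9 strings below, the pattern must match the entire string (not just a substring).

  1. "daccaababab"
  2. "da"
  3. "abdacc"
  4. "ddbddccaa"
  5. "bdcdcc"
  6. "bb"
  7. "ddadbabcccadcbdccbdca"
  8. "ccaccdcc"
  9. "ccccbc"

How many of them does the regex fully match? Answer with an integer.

1 → no match
2 → no match
3 → no match
4 → no match
5 → no match
6 → no match
7 → no match
8 → no match
9 → no match
Total matched: 0

0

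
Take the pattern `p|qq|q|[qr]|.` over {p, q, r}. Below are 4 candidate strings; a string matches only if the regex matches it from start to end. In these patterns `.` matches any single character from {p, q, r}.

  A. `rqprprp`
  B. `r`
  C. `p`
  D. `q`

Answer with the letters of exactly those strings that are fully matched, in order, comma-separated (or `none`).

A. `rqprprp` → no match
B. `r` → match
C. `p` → match
D. `q` → match

B, C, D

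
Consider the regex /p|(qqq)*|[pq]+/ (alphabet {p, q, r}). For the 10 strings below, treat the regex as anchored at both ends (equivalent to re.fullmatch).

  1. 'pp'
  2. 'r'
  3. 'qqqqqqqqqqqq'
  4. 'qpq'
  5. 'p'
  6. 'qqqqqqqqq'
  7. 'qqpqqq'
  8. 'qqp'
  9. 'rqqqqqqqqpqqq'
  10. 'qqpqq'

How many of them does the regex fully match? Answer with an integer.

8

1 → match
2 → no match
3 → match
4 → match
5 → match
6 → match
7 → match
8 → match
9 → no match
10 → match
Total matched: 8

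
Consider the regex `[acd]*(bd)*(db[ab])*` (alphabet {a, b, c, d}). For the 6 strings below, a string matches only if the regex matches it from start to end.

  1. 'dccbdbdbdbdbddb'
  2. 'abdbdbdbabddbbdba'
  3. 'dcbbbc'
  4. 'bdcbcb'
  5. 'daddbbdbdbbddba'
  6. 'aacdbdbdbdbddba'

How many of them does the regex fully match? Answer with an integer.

1 → no match
2 → no match
3 → no match
4 → no match
5 → no match
6 → match
Total matched: 1

1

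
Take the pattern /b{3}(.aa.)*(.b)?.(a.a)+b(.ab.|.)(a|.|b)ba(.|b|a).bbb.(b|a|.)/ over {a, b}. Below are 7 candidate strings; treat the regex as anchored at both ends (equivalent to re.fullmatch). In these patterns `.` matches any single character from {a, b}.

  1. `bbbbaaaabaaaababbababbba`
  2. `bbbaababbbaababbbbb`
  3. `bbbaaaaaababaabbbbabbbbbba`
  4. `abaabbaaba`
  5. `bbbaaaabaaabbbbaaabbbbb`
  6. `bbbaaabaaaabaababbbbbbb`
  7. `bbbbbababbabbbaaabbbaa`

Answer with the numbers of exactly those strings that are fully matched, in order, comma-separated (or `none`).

1 → no match
2 → no match
3 → match
4 → no match — must start with `b`
5 → match
6 → match
7 → no match

3, 5, 6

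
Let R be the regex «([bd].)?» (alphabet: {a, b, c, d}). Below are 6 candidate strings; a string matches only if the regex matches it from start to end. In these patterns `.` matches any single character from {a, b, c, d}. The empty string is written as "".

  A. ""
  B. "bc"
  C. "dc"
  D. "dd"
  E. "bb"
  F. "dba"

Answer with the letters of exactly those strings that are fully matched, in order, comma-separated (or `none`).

A → match
B → match
C → match
D → match
E → match
F → no match

A, B, C, D, E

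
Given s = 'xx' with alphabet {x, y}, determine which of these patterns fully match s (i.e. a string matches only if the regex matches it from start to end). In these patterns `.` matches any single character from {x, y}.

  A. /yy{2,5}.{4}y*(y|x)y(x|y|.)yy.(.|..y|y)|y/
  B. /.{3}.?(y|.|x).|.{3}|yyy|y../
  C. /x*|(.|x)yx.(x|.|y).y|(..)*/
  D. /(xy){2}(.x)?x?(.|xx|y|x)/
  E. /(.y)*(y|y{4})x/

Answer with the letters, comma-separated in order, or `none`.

A → no match
B → no match
C → match
D → no match — must start with 'xy'
E → no match — must end with 'yx'

C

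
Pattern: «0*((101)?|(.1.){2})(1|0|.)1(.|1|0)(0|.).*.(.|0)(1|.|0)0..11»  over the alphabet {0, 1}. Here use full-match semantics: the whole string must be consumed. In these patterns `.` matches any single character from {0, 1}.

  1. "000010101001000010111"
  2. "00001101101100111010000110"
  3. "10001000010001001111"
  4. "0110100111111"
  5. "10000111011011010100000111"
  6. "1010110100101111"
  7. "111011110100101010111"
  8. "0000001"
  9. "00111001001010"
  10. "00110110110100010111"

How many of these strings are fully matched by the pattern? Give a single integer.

1 → no match
2 → no match — must end with "11"
3 → no match
4 → no match
5 → no match
6 → match
7 → no match
8. "0000001" → no match — must end with "11"
9 → no match — must end with "11"
10 → no match
Total matched: 1

1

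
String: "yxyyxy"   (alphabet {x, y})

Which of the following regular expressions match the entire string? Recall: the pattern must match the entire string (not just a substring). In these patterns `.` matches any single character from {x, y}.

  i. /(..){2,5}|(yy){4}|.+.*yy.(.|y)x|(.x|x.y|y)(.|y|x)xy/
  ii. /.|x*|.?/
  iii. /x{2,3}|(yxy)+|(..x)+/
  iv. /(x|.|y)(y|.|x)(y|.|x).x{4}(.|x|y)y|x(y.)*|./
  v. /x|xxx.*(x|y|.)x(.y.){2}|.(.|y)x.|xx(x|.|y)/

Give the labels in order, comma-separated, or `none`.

i, iii

i → match
ii → no match
iii → match
iv → no match
v → no match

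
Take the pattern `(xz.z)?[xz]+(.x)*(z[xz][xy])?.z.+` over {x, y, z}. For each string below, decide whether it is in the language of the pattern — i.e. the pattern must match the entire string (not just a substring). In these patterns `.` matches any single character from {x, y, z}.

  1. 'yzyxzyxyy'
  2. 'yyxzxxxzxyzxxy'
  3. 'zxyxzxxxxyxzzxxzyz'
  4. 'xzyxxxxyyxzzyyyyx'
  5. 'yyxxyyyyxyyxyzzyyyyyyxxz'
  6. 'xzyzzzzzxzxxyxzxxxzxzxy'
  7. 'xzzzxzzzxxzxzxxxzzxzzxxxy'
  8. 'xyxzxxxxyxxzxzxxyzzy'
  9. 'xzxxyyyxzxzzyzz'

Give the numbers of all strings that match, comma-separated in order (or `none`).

1 → no match
2 → no match
3 → no match
4 → no match
5 → no match
6 → match
7 → match
8 → no match
9 → no match

6, 7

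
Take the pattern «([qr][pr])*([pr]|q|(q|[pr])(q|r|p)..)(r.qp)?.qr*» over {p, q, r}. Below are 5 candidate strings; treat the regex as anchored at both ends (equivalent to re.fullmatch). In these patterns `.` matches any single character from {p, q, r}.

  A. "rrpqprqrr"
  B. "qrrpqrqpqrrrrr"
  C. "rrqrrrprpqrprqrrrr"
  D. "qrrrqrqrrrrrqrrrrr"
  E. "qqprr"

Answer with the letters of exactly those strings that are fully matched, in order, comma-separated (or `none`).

A, B, D

A → match
B → match
C → no match
D → match
E → no match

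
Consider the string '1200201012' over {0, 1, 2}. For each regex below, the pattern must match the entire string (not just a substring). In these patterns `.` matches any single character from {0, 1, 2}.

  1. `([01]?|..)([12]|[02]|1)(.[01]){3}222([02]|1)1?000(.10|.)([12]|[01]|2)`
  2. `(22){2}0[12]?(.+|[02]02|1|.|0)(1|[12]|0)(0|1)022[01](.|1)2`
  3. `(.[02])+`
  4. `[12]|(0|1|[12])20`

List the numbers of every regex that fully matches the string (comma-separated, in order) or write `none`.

3

1 → no match
2 → no match — must start with '22'
3 → match
4 → no match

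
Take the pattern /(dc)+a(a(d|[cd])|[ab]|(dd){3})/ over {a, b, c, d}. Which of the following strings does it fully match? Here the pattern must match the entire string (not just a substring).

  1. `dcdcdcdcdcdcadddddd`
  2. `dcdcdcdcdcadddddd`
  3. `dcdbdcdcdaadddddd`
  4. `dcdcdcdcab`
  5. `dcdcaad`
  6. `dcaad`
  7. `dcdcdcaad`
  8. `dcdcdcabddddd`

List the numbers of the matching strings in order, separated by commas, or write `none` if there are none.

1 → match
2 → match
3 → no match
4. `dcdcdcdcab` → match
5. `dcdcaad` → match
6. `dcaad` → match
7. `dcdcdcaad` → match
8 → no match

1, 2, 4, 5, 6, 7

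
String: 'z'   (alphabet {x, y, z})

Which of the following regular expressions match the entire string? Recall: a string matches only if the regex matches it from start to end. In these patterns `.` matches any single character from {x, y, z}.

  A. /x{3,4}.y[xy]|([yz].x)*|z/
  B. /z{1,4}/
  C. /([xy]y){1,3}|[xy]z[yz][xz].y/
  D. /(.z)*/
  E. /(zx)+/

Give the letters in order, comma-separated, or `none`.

A, B

A → match
B → match
C → no match — must end with 'y'
D → no match
E → no match — must start with 'zx'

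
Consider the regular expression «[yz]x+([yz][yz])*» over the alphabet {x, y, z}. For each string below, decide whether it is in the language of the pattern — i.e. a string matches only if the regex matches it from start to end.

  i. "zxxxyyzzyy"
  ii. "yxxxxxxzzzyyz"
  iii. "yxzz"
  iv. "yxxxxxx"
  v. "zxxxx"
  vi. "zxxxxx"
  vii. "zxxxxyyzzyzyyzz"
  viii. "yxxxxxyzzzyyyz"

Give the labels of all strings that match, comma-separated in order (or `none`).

i, ii, iii, iv, v, vi, vii, viii

i → match
ii → match
iii → match
iv → match
v → match
vi → match
vii → match
viii → match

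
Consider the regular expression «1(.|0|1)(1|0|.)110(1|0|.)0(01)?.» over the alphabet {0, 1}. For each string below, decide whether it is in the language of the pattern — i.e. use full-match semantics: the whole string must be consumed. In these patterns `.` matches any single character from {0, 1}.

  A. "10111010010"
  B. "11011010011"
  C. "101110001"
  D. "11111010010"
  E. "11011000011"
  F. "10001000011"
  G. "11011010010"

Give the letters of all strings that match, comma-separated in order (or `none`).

A, B, C, D, E, G

A. "10111010010" → match
B. "11011010011" → match
C. "101110001" → match
D. "11111010010" → match
E. "11011000011" → match
F. "10001000011" → no match
G. "11011010010" → match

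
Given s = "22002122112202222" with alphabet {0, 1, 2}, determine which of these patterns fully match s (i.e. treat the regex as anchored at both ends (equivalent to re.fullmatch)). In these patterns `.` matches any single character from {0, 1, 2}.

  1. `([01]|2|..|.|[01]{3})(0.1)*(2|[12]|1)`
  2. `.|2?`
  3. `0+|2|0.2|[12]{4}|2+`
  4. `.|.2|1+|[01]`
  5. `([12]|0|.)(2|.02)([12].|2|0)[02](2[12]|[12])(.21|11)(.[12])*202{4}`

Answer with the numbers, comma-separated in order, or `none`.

1 → no match
2 → no match
3 → no match
4 → no match
5 → match

5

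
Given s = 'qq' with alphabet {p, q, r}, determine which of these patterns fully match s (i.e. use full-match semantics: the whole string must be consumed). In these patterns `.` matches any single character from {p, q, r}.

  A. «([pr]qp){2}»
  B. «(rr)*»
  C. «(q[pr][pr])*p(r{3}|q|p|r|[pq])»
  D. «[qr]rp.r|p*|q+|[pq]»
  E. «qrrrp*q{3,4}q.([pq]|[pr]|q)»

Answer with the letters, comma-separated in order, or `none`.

A → no match — must end with 'qp'
B → no match
C → no match
D → match
E → no match — must start with 'qrrr'

D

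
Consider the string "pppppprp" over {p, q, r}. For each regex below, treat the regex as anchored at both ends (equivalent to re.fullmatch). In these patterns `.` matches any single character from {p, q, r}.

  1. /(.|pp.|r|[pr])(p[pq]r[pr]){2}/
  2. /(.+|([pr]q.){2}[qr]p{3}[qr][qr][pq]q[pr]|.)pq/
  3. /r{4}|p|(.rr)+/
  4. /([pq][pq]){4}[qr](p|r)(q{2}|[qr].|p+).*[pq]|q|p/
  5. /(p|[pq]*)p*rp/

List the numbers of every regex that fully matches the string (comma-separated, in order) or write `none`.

5

1 → no match
2 → no match — must end with "pq"
3 → no match
4 → no match
5 → match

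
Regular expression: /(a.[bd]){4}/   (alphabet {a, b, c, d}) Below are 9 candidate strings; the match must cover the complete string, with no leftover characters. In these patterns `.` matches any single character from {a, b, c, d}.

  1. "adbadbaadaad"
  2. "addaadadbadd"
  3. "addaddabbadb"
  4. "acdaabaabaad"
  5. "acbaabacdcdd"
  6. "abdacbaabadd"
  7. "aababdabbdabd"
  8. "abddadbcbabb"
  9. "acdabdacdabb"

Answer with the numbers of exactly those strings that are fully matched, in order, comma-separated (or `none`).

1, 2, 3, 4, 6, 9

1. "adbadbaadaad" → match
2. "addaadadbadd" → match
3. "addaddabbadb" → match
4. "acdaabaabaad" → match
5. "acbaabacdcdd" → no match
6. "abdacbaabadd" → match
7 → no match
8. "abddadbcbabb" → no match
9. "acdabdacdabb" → match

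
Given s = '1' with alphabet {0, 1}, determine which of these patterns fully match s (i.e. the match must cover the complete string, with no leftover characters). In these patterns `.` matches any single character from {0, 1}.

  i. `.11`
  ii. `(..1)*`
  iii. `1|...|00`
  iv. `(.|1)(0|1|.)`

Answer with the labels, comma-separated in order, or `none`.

iii

i → no match — must end with '11'
ii → no match
iii → match
iv → no match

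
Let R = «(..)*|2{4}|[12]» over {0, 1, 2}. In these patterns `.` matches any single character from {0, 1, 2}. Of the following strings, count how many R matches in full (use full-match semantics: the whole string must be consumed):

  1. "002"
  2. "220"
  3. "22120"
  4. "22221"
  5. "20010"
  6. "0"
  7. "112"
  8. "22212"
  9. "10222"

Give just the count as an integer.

1 → no match
2 → no match
3 → no match
4 → no match
5 → no match
6 → no match
7 → no match
8 → no match
9 → no match
Total matched: 0

0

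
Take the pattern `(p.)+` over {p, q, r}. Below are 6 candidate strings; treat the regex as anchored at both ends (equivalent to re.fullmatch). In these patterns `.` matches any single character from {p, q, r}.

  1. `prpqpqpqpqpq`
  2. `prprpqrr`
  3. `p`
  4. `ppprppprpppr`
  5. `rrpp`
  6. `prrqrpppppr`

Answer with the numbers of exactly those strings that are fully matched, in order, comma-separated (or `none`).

1, 4

1 → match
2 → no match
3 → no match
4 → match
5 → no match — must start with `p`
6 → no match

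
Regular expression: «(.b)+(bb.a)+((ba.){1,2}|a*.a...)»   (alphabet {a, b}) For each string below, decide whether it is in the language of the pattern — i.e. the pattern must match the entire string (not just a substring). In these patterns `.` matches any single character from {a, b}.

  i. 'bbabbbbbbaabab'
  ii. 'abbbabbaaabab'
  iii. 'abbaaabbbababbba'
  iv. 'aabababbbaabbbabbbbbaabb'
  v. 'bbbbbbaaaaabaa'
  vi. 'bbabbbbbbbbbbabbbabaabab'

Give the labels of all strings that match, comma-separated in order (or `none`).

v, vi

i → no match
ii → no match
iii → no match
iv → no match
v → match
vi → match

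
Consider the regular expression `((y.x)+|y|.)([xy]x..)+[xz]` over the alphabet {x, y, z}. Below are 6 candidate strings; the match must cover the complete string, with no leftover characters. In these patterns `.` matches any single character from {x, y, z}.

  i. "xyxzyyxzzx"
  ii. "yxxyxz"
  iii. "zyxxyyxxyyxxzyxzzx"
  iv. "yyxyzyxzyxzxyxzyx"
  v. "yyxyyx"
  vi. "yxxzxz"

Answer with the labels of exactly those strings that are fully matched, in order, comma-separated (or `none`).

i, ii, iii, v, vi

i → match
ii → match
iii → match
iv → no match
v → match
vi → match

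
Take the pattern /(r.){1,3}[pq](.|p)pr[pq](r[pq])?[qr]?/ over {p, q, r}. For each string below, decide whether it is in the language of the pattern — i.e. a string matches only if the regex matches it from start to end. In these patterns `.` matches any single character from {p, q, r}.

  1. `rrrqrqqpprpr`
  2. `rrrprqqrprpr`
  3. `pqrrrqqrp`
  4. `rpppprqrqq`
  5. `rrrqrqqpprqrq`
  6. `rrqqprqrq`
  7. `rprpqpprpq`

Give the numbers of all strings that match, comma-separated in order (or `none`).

1 → match
2 → match
3 → no match — must start with `r`
4 → match
5 → match
6 → match
7 → match

1, 2, 4, 5, 6, 7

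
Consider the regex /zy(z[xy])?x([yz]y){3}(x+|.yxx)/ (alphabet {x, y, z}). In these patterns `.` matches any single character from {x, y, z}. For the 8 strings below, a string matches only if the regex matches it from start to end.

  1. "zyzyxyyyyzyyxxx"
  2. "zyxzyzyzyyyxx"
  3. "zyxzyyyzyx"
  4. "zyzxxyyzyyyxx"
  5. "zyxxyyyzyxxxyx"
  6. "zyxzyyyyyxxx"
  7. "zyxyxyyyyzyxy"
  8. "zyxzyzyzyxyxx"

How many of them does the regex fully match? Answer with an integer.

5

1 → no match
2 → match
3 → match
4 → match
5 → no match
6 → match
7 → no match
8 → match
Total matched: 5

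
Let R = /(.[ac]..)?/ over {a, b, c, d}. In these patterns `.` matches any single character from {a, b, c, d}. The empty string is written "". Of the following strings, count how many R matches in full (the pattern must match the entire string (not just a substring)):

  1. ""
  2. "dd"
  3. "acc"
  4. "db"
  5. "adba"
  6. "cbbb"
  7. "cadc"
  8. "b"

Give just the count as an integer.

2

1. "" → match
2. "dd" → no match
3. "acc" → no match
4. "db" → no match
5. "adba" → no match
6. "cbbb" → no match
7. "cadc" → match
8. "b" → no match
Total matched: 2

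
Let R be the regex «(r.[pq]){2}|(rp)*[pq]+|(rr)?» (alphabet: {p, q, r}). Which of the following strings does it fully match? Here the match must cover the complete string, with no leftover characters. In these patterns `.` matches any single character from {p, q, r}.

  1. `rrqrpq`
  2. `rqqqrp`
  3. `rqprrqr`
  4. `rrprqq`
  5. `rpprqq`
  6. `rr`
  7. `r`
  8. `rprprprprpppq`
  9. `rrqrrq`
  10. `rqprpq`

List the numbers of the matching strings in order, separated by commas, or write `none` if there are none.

1, 4, 5, 6, 8, 9, 10

1 → match
2 → no match
3 → no match
4 → match
5 → match
6 → match
7 → no match
8 → match
9 → match
10 → match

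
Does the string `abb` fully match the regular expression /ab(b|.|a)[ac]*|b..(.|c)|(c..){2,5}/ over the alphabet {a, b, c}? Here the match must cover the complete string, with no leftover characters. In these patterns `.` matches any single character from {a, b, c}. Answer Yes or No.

Yes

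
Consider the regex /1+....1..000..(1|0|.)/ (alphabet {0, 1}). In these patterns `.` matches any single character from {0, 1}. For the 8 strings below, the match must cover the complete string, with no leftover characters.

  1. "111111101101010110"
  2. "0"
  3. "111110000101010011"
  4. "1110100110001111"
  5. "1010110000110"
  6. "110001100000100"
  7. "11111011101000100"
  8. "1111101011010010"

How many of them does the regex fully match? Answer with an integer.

1 → no match
2 → no match — must start with "1"
3 → no match
4 → no match
5 → no match
6 → match
7 → match
8 → no match
Total matched: 2

2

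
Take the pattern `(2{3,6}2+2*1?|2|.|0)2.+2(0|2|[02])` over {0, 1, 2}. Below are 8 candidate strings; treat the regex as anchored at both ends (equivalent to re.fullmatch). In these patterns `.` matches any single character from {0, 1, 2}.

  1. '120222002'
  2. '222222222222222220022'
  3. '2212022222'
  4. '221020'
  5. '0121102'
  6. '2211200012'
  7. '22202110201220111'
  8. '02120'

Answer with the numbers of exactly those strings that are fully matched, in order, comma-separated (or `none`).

1. '120222002' → no match
2 → match
3. '2212022222' → match
4. '221020' → match
5. '0121102' → no match
6. '2211200012' → no match
7 → no match
8. '02120' → match

2, 3, 4, 8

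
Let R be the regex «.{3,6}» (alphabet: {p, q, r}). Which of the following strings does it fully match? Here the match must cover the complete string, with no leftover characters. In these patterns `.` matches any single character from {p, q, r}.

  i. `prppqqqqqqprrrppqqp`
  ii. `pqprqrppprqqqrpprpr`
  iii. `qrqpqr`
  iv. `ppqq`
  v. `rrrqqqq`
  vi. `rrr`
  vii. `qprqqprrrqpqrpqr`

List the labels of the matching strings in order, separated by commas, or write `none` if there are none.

i → no match
ii → no match
iii → match
iv → match
v → no match
vi → match
vii → no match

iii, iv, vi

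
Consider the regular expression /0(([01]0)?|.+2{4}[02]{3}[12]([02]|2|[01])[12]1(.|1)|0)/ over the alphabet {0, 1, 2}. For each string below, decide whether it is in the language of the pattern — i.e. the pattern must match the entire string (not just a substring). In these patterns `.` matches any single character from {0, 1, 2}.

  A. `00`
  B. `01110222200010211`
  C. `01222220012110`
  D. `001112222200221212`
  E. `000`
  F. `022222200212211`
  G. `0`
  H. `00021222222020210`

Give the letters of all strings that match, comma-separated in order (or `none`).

A, B, C, D, E, F, G, H

A → match
B → match
C → match
D → match
E → match
F → match
G → match
H → match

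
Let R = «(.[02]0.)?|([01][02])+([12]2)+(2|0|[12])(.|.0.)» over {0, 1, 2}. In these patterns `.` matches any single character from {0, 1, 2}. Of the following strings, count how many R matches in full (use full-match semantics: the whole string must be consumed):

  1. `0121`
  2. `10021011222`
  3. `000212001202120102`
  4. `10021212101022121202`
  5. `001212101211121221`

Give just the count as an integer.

1 → no match
2 → no match
3 → match
4 → match
5 → no match
Total matched: 2

2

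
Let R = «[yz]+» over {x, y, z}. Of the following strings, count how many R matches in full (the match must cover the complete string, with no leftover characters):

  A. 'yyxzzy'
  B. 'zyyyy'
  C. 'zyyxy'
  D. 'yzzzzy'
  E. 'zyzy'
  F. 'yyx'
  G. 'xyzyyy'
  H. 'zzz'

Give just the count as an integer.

A → no match
B → match
C → no match
D → match
E → match
F → no match
G → no match
H → match
Total matched: 4

4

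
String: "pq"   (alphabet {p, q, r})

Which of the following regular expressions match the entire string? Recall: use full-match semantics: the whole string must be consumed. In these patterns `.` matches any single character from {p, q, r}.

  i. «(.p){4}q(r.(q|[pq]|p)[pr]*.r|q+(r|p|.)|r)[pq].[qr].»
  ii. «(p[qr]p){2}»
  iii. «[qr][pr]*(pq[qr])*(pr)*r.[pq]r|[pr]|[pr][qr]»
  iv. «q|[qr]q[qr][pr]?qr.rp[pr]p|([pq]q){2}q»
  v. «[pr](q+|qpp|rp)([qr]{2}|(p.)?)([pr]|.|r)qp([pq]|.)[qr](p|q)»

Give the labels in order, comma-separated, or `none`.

i → no match
ii → no match — must end with "p"
iii → match
iv → no match
v → no match

iii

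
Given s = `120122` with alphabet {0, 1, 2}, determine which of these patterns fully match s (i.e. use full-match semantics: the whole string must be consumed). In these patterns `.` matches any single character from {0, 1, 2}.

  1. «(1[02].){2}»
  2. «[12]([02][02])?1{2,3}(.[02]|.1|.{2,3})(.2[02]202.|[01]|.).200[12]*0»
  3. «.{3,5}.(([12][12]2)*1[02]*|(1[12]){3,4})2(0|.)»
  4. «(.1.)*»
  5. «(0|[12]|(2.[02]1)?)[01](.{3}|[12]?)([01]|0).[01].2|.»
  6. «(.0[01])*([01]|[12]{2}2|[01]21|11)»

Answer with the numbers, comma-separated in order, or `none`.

1

1 → match
2 → no match — must end with `0`
3 → no match
4 → no match
5 → no match
6 → no match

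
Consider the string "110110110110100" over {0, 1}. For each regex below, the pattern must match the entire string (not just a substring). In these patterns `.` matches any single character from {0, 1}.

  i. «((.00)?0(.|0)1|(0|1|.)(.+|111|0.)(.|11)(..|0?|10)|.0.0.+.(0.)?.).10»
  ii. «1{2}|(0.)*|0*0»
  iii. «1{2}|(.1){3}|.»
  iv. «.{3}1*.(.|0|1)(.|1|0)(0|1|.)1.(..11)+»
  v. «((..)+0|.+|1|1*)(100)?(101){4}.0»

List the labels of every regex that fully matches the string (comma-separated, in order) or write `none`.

i → no match — must end with "10"
ii → no match
iii → no match
iv → no match — must end with "11"
v → match

v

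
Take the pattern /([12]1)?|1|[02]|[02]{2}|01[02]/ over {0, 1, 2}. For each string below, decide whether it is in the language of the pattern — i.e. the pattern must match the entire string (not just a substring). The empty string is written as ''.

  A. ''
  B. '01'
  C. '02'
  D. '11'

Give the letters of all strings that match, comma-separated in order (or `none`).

A. '' → match
B. '01' → no match
C. '02' → match
D. '11' → match

A, C, D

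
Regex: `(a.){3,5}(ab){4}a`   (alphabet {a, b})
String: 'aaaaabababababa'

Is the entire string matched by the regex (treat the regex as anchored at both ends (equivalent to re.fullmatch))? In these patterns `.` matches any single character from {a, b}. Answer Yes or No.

Yes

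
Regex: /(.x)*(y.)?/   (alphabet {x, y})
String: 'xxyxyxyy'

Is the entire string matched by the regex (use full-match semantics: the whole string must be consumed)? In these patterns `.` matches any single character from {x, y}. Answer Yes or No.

Yes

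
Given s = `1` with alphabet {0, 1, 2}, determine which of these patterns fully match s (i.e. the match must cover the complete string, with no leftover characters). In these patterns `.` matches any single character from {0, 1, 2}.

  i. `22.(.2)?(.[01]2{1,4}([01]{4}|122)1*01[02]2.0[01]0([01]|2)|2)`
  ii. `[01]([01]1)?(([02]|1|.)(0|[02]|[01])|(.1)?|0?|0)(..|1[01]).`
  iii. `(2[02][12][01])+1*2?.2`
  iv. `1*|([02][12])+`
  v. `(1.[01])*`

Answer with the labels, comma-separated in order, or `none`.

iv

i → no match — must start with `22`
ii → no match
iii → no match — must start with `2`
iv → match
v → no match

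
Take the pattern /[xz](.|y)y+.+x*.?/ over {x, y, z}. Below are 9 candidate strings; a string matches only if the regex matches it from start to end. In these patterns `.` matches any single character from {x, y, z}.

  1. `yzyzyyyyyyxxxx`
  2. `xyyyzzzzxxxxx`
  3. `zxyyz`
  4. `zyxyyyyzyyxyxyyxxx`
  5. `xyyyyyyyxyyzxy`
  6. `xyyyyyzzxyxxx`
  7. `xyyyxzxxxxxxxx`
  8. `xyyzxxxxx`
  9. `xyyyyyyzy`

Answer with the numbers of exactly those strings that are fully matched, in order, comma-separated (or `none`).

1 → no match
2 → match
3 → match
4 → no match
5 → match
6 → match
7 → match
8 → match
9 → match

2, 3, 5, 6, 7, 8, 9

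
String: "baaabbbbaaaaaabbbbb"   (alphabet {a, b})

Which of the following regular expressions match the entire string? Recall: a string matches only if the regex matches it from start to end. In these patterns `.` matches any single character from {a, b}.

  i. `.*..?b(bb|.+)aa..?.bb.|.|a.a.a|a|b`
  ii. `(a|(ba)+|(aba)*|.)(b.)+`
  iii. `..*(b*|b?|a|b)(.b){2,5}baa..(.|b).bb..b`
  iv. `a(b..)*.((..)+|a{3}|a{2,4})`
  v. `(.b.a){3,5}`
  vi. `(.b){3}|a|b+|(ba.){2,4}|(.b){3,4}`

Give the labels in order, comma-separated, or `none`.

i, iii

i → match
ii → no match
iii → match
iv → no match — must start with "a"
v → no match — must end with "a"
vi → no match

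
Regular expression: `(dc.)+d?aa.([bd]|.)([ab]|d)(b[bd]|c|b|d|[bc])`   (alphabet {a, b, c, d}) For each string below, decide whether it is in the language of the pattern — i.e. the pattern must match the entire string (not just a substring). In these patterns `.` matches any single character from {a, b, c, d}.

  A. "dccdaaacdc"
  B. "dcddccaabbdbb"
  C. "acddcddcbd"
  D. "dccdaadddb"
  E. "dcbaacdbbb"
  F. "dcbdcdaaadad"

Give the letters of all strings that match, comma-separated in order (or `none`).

A, B, D, E, F

A → match
B → match
C → no match — must start with "dc"
D → match
E → match
F → match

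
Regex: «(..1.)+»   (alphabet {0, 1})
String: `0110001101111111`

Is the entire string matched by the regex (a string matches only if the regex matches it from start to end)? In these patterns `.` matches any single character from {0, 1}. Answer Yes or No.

Yes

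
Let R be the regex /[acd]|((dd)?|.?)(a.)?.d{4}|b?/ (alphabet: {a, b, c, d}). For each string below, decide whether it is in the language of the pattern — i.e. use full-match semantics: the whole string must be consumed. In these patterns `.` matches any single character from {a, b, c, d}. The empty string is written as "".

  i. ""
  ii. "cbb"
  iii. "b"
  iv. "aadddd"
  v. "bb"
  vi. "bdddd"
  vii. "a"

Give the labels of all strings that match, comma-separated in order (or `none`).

i, iii, iv, vi, vii

i → match
ii → no match
iii → match
iv → match
v → no match
vi → match
vii → match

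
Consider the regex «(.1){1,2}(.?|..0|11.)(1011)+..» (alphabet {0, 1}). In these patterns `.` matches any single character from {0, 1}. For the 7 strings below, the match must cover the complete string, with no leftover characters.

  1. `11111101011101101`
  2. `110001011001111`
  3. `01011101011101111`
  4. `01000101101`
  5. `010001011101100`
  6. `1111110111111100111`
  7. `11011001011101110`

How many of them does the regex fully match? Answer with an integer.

5

1 → match
2 → no match
3 → match
4. `01000101101` → match
5 → match
6 → no match
7 → match
Total matched: 5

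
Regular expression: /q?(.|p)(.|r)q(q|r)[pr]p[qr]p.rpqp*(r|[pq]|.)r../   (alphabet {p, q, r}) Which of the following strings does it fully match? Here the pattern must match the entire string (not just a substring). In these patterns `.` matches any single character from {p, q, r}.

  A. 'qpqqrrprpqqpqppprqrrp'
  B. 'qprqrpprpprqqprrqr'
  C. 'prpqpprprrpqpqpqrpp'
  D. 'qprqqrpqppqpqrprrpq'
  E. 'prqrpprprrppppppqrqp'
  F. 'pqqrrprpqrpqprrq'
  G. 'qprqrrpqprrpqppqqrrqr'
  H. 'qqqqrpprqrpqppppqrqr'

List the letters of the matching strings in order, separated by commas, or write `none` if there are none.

A → no match
B → no match
C → no match
D → no match
E → no match
F → match
G → no match
H → no match

F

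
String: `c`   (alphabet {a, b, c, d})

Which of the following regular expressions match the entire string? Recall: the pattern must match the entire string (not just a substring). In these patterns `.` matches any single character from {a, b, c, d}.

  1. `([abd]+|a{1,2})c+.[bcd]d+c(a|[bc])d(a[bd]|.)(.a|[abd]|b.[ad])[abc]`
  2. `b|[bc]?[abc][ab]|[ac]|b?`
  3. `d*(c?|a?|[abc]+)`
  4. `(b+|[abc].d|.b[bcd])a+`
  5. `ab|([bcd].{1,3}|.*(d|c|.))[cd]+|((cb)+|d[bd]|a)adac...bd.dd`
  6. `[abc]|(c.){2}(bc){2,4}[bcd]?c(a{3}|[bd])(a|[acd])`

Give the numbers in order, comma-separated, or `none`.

1 → no match
2 → match
3 → match
4 → no match — must end with `a`
5 → no match
6 → match

2, 3, 6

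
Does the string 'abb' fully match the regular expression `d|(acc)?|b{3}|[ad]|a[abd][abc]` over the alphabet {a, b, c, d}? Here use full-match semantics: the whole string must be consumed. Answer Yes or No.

Yes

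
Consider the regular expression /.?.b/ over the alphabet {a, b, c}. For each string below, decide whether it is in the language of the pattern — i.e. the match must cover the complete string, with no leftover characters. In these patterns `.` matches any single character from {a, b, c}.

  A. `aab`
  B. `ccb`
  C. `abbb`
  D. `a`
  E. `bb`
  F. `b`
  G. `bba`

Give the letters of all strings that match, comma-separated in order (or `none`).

A. `aab` → match
B. `ccb` → match
C. `abbb` → no match
D. `a` → no match — must end with `b`
E. `bb` → match
F. `b` → no match
G. `bba` → no match — must end with `b`

A, B, E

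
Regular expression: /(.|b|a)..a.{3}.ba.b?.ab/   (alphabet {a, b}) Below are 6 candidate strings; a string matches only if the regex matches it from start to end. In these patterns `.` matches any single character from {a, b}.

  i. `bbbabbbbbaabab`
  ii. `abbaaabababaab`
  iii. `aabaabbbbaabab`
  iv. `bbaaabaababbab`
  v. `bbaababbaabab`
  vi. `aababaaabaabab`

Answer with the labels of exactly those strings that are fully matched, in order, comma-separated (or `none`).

i → match
ii → match
iii → match
iv → match
v → no match
vi → match

i, ii, iii, iv, vi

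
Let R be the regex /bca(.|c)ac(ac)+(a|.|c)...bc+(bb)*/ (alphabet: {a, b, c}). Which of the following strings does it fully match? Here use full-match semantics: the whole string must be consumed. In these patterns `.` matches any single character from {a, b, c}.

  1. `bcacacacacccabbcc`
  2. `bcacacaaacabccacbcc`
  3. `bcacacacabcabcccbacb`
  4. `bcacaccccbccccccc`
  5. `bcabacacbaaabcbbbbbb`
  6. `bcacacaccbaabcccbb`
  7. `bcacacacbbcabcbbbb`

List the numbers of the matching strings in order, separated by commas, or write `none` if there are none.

1 → match
2 → no match
3 → no match
4 → no match
5 → match
6 → match
7 → match

1, 5, 6, 7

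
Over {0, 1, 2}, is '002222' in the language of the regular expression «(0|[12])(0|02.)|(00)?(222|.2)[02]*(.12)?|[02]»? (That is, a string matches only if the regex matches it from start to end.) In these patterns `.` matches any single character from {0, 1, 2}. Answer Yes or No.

Yes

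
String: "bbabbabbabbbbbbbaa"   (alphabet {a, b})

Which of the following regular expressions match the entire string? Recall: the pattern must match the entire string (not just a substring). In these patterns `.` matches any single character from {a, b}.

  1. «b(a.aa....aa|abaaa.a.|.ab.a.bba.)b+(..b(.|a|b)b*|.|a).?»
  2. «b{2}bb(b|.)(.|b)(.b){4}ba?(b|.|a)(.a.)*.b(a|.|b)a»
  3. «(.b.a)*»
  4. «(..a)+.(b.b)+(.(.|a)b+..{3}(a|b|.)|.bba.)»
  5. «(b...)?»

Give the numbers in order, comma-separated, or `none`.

4

1 → no match
2 → no match
3 → no match
4 → match
5 → no match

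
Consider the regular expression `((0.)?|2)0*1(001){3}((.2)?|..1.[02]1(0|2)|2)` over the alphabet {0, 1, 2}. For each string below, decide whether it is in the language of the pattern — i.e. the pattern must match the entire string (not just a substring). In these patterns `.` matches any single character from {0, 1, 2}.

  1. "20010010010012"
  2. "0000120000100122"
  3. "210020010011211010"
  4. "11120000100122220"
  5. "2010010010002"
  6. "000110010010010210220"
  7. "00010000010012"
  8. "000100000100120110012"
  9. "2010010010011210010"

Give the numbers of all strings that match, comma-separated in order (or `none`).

1 → match
2 → no match
3 → no match
4 → no match
5 → no match
6 → no match
7 → no match
8 → no match
9 → match

1, 9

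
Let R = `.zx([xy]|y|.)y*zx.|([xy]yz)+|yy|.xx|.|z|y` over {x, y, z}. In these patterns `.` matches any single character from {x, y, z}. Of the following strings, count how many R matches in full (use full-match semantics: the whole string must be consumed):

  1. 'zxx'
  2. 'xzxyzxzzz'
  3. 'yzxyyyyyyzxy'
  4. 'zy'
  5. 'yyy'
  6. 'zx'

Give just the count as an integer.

1 → match
2 → no match
3 → match
4 → no match
5 → no match
6 → no match
Total matched: 2

2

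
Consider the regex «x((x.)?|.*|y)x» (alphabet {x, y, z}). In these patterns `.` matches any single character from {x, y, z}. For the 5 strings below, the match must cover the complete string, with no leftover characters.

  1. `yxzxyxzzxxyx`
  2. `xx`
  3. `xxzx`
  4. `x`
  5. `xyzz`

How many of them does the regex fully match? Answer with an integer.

2

1 → no match — must start with `x`
2 → match
3 → match
4 → no match
5 → no match — must end with `x`
Total matched: 2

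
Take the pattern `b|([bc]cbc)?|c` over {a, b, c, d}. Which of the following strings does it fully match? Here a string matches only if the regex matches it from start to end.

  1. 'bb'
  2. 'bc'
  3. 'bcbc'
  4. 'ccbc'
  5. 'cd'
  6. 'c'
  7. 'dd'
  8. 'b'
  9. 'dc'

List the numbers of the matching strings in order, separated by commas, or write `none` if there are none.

3, 4, 6, 8

1 → no match
2 → no match
3 → match
4 → match
5 → no match
6 → match
7 → no match
8 → match
9 → no match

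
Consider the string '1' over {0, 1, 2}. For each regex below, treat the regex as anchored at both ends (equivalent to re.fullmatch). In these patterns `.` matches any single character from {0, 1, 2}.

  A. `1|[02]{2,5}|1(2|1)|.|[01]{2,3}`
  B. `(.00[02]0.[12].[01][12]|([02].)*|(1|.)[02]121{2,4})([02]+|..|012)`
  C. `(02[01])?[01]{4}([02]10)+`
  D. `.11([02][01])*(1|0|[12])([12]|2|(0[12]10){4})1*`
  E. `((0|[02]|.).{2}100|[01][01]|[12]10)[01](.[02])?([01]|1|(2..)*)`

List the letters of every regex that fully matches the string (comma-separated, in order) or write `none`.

A → match
B → no match
C → no match — must end with '10'
D → no match
E → no match

A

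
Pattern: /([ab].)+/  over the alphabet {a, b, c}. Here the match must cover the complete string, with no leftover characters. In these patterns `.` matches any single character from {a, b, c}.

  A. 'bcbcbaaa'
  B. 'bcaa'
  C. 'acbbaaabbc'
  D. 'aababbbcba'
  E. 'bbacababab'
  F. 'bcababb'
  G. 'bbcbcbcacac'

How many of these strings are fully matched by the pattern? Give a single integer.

5

A → match
B → match
C → match
D → match
E → match
F → no match
G → no match
Total matched: 5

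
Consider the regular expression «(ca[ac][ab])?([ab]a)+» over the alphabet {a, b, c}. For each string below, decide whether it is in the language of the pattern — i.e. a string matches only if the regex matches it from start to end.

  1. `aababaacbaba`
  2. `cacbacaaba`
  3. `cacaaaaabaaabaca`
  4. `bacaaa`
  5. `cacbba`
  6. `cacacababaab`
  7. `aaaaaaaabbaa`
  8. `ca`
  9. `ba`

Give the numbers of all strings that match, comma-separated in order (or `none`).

5, 9

1 → no match
2 → no match
3 → no match
4 → no match
5 → match
6 → no match — must end with `a`
7 → no match
8 → no match
9 → match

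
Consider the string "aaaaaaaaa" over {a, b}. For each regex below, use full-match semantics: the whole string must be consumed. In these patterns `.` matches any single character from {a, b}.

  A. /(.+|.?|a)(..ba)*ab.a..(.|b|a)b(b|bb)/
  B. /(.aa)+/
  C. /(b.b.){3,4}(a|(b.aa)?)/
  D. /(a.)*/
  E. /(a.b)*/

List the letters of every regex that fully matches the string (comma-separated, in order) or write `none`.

B

A → no match
B → match
C → no match — must start with "b"
D → no match
E → no match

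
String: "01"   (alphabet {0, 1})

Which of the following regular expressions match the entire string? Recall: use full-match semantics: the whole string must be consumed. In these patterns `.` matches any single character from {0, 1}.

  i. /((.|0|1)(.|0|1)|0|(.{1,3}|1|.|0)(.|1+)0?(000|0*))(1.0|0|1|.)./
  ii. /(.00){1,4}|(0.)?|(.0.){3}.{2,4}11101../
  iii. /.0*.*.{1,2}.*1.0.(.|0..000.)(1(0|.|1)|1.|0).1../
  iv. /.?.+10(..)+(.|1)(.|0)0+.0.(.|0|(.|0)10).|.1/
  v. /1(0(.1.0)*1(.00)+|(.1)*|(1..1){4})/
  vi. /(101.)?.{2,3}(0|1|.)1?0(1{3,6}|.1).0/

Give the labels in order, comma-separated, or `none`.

i → no match
ii → match
iii → no match
iv → match
v → no match — must start with "1"
vi → no match — must end with "0"

ii, iv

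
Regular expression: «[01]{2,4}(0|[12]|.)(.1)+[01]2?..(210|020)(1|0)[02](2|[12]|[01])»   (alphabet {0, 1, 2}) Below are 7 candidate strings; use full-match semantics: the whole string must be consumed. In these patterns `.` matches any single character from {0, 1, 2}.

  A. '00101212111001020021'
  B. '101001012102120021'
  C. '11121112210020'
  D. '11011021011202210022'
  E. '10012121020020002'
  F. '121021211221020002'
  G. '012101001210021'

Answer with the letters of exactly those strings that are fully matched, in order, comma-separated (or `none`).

A, C, E

A → match
B → no match
C → match
D → no match
E → match
F → no match
G → no match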